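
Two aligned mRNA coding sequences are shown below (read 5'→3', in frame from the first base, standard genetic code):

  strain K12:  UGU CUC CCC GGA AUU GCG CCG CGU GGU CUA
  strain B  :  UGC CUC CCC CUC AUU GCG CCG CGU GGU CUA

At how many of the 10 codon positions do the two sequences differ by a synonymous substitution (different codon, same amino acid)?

Codon 1: UGU Cys / UGC Cys — synonymous.
Codon 2: CUC Leu / CUC Leu — identical.
Codon 3: CCC Pro / CCC Pro — identical.
Codon 4: GGA Gly / CUC Leu — nonsynonymous.
Codon 5: AUU Ile / AUU Ile — identical.
Codon 6: GCG Ala / GCG Ala — identical.
Codon 7: CCG Pro / CCG Pro — identical.
Codon 8: CGU Arg / CGU Arg — identical.
Codon 9: GGU Gly / GGU Gly — identical.
Codon 10: CUA Leu / CUA Leu — identical.
Synonymous differences: 1.

1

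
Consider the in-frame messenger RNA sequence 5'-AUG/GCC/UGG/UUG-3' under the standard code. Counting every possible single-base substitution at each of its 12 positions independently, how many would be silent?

5

Codon 1 (AUG, Met): 0 synonymous substitutions.
Codon 2 (GCC, Ala): 3 synonymous substitutions.
Codon 3 (UGG, Trp): 0 synonymous substitutions.
Codon 4 (UUG, Leu): 2 synonymous substitutions.
Total: 0 + 3 + 0 + 2 = 5.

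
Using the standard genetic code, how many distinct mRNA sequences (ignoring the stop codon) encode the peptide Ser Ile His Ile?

Ser: 6 codons.
Ile: 3 codons.
His: 2 codons.
Ile: 3 codons.
6 × 3 × 2 × 3 = 108.

108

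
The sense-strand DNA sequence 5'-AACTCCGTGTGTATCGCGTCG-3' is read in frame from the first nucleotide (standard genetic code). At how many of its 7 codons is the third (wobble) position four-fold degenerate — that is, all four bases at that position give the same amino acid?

Codon 1 AAC (Asn): third position 2-fold.
Codon 2 TCC (Ser): third position 4-fold.
Codon 3 GTG (Val): third position 4-fold.
Codon 4 TGT (Cys): third position 2-fold.
Codon 5 ATC (Ile): third position 3-fold.
Codon 6 GCG (Ala): third position 4-fold.
Codon 7 TCG (Ser): third position 4-fold.
Four-fold degenerate third positions: 4.

4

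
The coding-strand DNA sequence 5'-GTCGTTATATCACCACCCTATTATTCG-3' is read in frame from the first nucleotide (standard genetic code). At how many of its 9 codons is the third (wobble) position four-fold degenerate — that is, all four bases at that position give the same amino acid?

Codon 1 GTC (Val): third position 4-fold.
Codon 2 GTT (Val): third position 4-fold.
Codon 3 ATA (Ile): third position 3-fold.
Codon 4 TCA (Ser): third position 4-fold.
Codon 5 CCA (Pro): third position 4-fold.
Codon 6 CCC (Pro): third position 4-fold.
Codon 7 TAT (Tyr): third position 2-fold.
Codon 8 TAT (Tyr): third position 2-fold.
Codon 9 TCG (Ser): third position 4-fold.
Four-fold degenerate third positions: 6.

6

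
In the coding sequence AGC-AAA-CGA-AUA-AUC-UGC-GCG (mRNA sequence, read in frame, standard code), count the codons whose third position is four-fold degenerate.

Codon 1 AGC (Ser): third position 2-fold.
Codon 2 AAA (Lys): third position 2-fold.
Codon 3 CGA (Arg): third position 4-fold.
Codon 4 AUA (Ile): third position 3-fold.
Codon 5 AUC (Ile): third position 3-fold.
Codon 6 UGC (Cys): third position 2-fold.
Codon 7 GCG (Ala): third position 4-fold.
Four-fold degenerate third positions: 2.

2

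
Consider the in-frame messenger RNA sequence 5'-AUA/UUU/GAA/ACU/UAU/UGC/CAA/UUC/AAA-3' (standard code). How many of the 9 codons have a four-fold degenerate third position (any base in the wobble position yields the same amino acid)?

Codon 1 AUA (Ile): third position 3-fold.
Codon 2 UUU (Phe): third position 2-fold.
Codon 3 GAA (Glu): third position 2-fold.
Codon 4 ACU (Thr): third position 4-fold.
Codon 5 UAU (Tyr): third position 2-fold.
Codon 6 UGC (Cys): third position 2-fold.
Codon 7 CAA (Gln): third position 2-fold.
Codon 8 UUC (Phe): third position 2-fold.
Codon 9 AAA (Lys): third position 2-fold.
Four-fold degenerate third positions: 1.

1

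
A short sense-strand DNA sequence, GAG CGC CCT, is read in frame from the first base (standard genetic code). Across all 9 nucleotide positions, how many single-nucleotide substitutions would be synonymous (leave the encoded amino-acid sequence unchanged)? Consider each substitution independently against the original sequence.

Codon 1 (GAG, Glu): 1 synonymous substitution.
Codon 2 (CGC, Arg): 3 synonymous substitutions.
Codon 3 (CCT, Pro): 3 synonymous substitutions.
Total: 1 + 3 + 3 = 7.

7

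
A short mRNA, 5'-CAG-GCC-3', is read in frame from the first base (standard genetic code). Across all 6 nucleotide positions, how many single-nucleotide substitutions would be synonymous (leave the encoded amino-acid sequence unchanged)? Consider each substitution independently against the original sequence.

Codon 1 (CAG, Gln): 1 synonymous substitution.
Codon 2 (GCC, Ala): 3 synonymous substitutions.
Total: 1 + 3 = 4.

4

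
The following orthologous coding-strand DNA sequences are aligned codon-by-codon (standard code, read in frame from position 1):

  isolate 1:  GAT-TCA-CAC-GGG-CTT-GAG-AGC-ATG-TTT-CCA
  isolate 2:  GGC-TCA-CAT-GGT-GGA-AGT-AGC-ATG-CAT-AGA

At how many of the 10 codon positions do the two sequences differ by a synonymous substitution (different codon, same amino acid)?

Codon 1: GAT Asp / GGC Gly — nonsynonymous.
Codon 2: TCA Ser / TCA Ser — identical.
Codon 3: CAC His / CAT His — synonymous.
Codon 4: GGG Gly / GGT Gly — synonymous.
Codon 5: CTT Leu / GGA Gly — nonsynonymous.
Codon 6: GAG Glu / AGT Ser — nonsynonymous.
Codon 7: AGC Ser / AGC Ser — identical.
Codon 8: ATG Met / ATG Met — identical.
Codon 9: TTT Phe / CAT His — nonsynonymous.
Codon 10: CCA Pro / AGA Arg — nonsynonymous.
Synonymous differences: 2.

2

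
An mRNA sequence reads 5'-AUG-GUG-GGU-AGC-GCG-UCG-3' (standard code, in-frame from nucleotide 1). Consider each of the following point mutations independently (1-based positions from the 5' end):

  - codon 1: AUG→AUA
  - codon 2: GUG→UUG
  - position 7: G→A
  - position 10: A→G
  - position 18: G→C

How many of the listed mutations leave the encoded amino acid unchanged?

Codon 1: AUG (Met) → AUA (Ile) — missense.
Codon 2: GUG (Val) → UUG (Leu) — missense.
Codon 3: GGU (Gly) → AGU (Ser) — missense.
Codon 4: AGC (Ser) → GGC (Gly) — missense.
Codon 6: UCG (Ser) → UCC (Ser) — synonymous.
Synonymous: 1 of 5.

1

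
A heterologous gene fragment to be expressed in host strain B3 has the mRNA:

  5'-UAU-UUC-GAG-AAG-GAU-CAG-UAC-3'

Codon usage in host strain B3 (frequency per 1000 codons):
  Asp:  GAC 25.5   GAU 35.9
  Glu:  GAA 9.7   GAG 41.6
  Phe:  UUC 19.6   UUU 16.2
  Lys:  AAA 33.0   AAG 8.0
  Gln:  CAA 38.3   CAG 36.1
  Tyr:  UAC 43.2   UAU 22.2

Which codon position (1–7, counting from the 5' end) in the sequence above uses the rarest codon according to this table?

Codon 1 UAU (Tyr): 22.2 per 1000.
Codon 2 UUC (Phe): 19.6 per 1000.
Codon 3 GAG (Glu): 41.6 per 1000.
Codon 4 AAG (Lys): 8.0 per 1000.
Codon 5 GAU (Asp): 35.9 per 1000.
Codon 6 CAG (Gln): 36.1 per 1000.
Codon 7 UAC (Tyr): 43.2 per 1000.
Lowest frequency is 8.0 at codon 4.

4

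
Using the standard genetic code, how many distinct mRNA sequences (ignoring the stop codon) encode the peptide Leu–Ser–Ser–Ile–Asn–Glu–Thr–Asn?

20736

Leu: 6 codons.
Ser: 6 codons.
Ser: 6 codons.
Ile: 3 codons.
Asn: 2 codons.
Glu: 2 codons.
Thr: 4 codons.
Asn: 2 codons.
6 × 6 × 6 × 3 × 2 × 2 × 4 × 2 = 20736.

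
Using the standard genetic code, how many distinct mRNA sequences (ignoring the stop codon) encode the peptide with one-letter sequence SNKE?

Ser: 6 codons.
Asn: 2 codons.
Lys: 2 codons.
Glu: 2 codons.
6 × 2 × 2 × 2 = 48.

48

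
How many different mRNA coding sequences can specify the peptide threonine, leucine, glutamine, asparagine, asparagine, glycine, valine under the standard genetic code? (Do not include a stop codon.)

Thr: 4 codons.
Leu: 6 codons.
Gln: 2 codons.
Asn: 2 codons.
Asn: 2 codons.
Gly: 4 codons.
Val: 4 codons.
4 × 6 × 2 × 2 × 2 × 4 × 4 = 3072.

3072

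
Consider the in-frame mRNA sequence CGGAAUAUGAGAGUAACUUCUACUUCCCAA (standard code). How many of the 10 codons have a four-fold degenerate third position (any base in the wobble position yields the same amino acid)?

Codon 1 CGG (Arg): third position 4-fold.
Codon 2 AAU (Asn): third position 2-fold.
Codon 3 AUG (Met): third position 1-fold.
Codon 4 AGA (Arg): third position 2-fold.
Codon 5 GUA (Val): third position 4-fold.
Codon 6 ACU (Thr): third position 4-fold.
Codon 7 UCU (Ser): third position 4-fold.
Codon 8 ACU (Thr): third position 4-fold.
Codon 9 UCC (Ser): third position 4-fold.
Codon 10 CAA (Gln): third position 2-fold.
Four-fold degenerate third positions: 6.

6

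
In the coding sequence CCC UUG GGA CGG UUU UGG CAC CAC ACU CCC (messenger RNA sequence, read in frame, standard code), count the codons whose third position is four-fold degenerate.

5

Codon 1 CCC (Pro): third position 4-fold.
Codon 2 UUG (Leu): third position 2-fold.
Codon 3 GGA (Gly): third position 4-fold.
Codon 4 CGG (Arg): third position 4-fold.
Codon 5 UUU (Phe): third position 2-fold.
Codon 6 UGG (Trp): third position 1-fold.
Codon 7 CAC (His): third position 2-fold.
Codon 8 CAC (His): third position 2-fold.
Codon 9 ACU (Thr): third position 4-fold.
Codon 10 CCC (Pro): third position 4-fold.
Four-fold degenerate third positions: 5.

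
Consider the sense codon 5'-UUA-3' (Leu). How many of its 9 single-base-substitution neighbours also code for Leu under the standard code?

2

Position 1: CUA → 1 synonymous.
Position 2: none → 0 synonymous.
Position 3: UUG → 1 synonymous.
Total: 1 + 0 + 1 = 2.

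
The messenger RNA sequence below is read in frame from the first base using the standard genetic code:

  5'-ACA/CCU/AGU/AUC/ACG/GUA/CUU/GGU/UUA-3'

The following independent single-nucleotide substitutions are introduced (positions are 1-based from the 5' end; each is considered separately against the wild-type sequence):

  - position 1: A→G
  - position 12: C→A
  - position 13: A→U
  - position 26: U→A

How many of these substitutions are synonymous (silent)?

1

Codon 1: ACA (Thr) → GCA (Ala) — missense.
Codon 4: AUC (Ile) → AUA (Ile) — synonymous.
Codon 5: ACG (Thr) → UCG (Ser) — missense.
Codon 9: UUA (Leu) → UAA (Stop) — nonsense.
Synonymous: 1 of 4.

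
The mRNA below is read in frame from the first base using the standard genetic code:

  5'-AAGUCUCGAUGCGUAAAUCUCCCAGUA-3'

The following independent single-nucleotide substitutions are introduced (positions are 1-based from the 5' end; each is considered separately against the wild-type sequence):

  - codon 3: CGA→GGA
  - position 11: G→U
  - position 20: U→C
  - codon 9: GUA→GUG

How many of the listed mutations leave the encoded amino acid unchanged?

Codon 3: CGA (Arg) → GGA (Gly) — missense.
Codon 4: UGC (Cys) → UUC (Phe) — missense.
Codon 7: CUC (Leu) → CCC (Pro) — missense.
Codon 9: GUA (Val) → GUG (Val) — synonymous.
Synonymous: 1 of 4.

1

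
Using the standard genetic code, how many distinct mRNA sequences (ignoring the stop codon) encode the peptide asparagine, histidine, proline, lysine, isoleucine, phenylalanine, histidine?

384

Asn: 2 codons.
His: 2 codons.
Pro: 4 codons.
Lys: 2 codons.
Ile: 3 codons.
Phe: 2 codons.
His: 2 codons.
2 × 2 × 4 × 2 × 3 × 2 × 2 = 384.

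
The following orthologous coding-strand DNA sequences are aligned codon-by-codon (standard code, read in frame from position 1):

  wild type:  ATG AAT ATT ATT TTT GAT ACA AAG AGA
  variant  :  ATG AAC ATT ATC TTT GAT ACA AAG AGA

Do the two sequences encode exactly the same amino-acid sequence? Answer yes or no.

Codon 1: ATG Met / ATG Met — identical.
Codon 2: AAT Asn / AAC Asn — synonymous.
Codon 3: ATT Ile / ATT Ile — identical.
Codon 4: ATT Ile / ATC Ile — synonymous.
Codon 5: TTT Phe / TTT Phe — identical.
Codon 6: GAT Asp / GAT Asp — identical.
Codon 7: ACA Thr / ACA Thr — identical.
Codon 8: AAG Lys / AAG Lys — identical.
Codon 9: AGA Arg / AGA Arg — identical.
Nonsynonymous differences: 0 → same protein.

yes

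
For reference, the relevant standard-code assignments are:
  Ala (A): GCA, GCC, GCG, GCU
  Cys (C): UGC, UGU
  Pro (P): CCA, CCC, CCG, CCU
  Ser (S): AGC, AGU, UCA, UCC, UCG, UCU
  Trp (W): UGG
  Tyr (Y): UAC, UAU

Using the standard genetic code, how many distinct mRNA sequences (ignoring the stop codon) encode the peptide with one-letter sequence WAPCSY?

Trp: 1 codon.
Ala: 4 codons.
Pro: 4 codons.
Cys: 2 codons.
Ser: 6 codons.
Tyr: 2 codons.
1 × 4 × 4 × 2 × 6 × 2 = 384.

384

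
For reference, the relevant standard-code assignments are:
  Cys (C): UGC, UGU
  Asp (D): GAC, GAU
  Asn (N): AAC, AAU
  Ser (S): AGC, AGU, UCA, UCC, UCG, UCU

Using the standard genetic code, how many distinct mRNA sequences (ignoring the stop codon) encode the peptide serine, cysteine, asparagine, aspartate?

Ser: 6 codons.
Cys: 2 codons.
Asn: 2 codons.
Asp: 2 codons.
6 × 2 × 2 × 2 = 48.

48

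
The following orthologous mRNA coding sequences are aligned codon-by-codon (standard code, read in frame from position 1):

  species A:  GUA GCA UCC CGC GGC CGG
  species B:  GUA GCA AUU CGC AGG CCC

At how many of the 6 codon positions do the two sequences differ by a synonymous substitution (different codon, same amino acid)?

0

Codon 1: GUA Val / GUA Val — identical.
Codon 2: GCA Ala / GCA Ala — identical.
Codon 3: UCC Ser / AUU Ile — nonsynonymous.
Codon 4: CGC Arg / CGC Arg — identical.
Codon 5: GGC Gly / AGG Arg — nonsynonymous.
Codon 6: CGG Arg / CCC Pro — nonsynonymous.
Synonymous differences: 0.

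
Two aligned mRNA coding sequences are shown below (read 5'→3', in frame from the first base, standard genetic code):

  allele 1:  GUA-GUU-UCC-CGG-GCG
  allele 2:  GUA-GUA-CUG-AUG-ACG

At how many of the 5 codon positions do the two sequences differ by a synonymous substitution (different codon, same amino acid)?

1

Codon 1: GUA Val / GUA Val — identical.
Codon 2: GUU Val / GUA Val — synonymous.
Codon 3: UCC Ser / CUG Leu — nonsynonymous.
Codon 4: CGG Arg / AUG Met — nonsynonymous.
Codon 5: GCG Ala / ACG Thr — nonsynonymous.
Synonymous differences: 1.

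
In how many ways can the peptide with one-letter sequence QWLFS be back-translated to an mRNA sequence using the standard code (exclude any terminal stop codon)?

144

Gln: 2 codons.
Trp: 1 codon.
Leu: 6 codons.
Phe: 2 codons.
Ser: 6 codons.
2 × 1 × 6 × 2 × 6 = 144.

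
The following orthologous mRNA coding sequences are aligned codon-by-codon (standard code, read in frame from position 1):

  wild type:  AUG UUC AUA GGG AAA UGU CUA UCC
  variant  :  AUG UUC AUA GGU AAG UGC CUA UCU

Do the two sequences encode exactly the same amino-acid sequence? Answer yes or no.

Codon 1: AUG Met / AUG Met — identical.
Codon 2: UUC Phe / UUC Phe — identical.
Codon 3: AUA Ile / AUA Ile — identical.
Codon 4: GGG Gly / GGU Gly — synonymous.
Codon 5: AAA Lys / AAG Lys — synonymous.
Codon 6: UGU Cys / UGC Cys — synonymous.
Codon 7: CUA Leu / CUA Leu — identical.
Codon 8: UCC Ser / UCU Ser — synonymous.
Nonsynonymous differences: 0 → same protein.

yes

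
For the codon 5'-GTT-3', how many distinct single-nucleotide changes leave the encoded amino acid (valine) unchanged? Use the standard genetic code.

3

Position 1: none → 0 synonymous.
Position 2: none → 0 synonymous.
Position 3: GTC, GTA, GTG → 3 synonymous.
Total: 0 + 0 + 3 = 3.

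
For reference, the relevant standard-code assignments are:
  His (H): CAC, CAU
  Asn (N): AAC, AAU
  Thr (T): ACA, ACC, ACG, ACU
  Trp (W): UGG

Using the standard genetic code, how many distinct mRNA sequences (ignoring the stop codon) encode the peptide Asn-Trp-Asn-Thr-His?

32

Asn: 2 codons.
Trp: 1 codon.
Asn: 2 codons.
Thr: 4 codons.
His: 2 codons.
2 × 1 × 2 × 4 × 2 = 32.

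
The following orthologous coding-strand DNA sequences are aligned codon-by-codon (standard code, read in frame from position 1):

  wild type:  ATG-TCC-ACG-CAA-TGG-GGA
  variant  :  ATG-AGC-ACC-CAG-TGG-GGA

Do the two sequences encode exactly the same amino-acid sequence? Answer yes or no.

Codon 1: ATG Met / ATG Met — identical.
Codon 2: TCC Ser / AGC Ser — synonymous.
Codon 3: ACG Thr / ACC Thr — synonymous.
Codon 4: CAA Gln / CAG Gln — synonymous.
Codon 5: TGG Trp / TGG Trp — identical.
Codon 6: GGA Gly / GGA Gly — identical.
Nonsynonymous differences: 0 → same protein.

yes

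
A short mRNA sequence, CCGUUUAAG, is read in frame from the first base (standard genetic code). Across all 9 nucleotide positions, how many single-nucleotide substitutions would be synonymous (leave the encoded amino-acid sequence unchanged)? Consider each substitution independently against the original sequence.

Codon 1 (CCG, Pro): 3 synonymous substitutions.
Codon 2 (UUU, Phe): 1 synonymous substitution.
Codon 3 (AAG, Lys): 1 synonymous substitution.
Total: 3 + 1 + 1 = 5.

5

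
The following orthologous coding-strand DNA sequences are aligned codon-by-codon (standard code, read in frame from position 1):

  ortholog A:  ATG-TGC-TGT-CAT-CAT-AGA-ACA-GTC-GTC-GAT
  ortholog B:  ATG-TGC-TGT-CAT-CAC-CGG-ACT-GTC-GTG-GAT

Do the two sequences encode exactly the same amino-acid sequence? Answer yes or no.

yes

Codon 1: ATG Met / ATG Met — identical.
Codon 2: TGC Cys / TGC Cys — identical.
Codon 3: TGT Cys / TGT Cys — identical.
Codon 4: CAT His / CAT His — identical.
Codon 5: CAT His / CAC His — synonymous.
Codon 6: AGA Arg / CGG Arg — synonymous.
Codon 7: ACA Thr / ACT Thr — synonymous.
Codon 8: GTC Val / GTC Val — identical.
Codon 9: GTC Val / GTG Val — synonymous.
Codon 10: GAT Asp / GAT Asp — identical.
Nonsynonymous differences: 0 → same protein.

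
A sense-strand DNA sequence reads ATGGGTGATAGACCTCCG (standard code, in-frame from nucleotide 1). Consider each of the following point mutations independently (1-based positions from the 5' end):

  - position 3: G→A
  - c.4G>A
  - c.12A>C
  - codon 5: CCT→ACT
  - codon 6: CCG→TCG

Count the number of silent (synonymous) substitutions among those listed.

0

Codon 1: ATG (Met) → ATA (Ile) — missense.
Codon 2: GGT (Gly) → AGT (Ser) — missense.
Codon 4: AGA (Arg) → AGC (Ser) — missense.
Codon 5: CCT (Pro) → ACT (Thr) — missense.
Codon 6: CCG (Pro) → TCG (Ser) — missense.
Synonymous: 0 of 5.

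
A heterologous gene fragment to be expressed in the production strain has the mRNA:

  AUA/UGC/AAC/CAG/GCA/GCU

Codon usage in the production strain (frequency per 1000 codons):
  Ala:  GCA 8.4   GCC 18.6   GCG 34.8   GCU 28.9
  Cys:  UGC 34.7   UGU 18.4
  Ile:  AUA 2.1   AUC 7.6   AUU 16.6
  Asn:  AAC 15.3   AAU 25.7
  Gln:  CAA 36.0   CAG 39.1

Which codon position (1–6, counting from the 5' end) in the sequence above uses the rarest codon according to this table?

Codon 1 AUA (Ile): 2.1 per 1000.
Codon 2 UGC (Cys): 34.7 per 1000.
Codon 3 AAC (Asn): 15.3 per 1000.
Codon 4 CAG (Gln): 39.1 per 1000.
Codon 5 GCA (Ala): 8.4 per 1000.
Codon 6 GCU (Ala): 28.9 per 1000.
Lowest frequency is 2.1 at codon 1.

1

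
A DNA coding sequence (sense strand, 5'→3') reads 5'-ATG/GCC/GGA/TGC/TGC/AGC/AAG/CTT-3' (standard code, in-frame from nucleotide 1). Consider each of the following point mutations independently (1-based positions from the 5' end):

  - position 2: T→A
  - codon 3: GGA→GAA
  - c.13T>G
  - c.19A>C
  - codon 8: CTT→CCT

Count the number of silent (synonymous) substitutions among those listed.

Codon 1: ATG (Met) → AAG (Lys) — missense.
Codon 3: GGA (Gly) → GAA (Glu) — missense.
Codon 5: TGC (Cys) → GGC (Gly) — missense.
Codon 7: AAG (Lys) → CAG (Gln) — missense.
Codon 8: CTT (Leu) → CCT (Pro) — missense.
Synonymous: 0 of 5.

0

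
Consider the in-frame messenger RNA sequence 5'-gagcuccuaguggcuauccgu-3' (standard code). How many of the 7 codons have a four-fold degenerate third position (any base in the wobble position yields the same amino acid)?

5

Codon 1 GAG (Glu): third position 2-fold.
Codon 2 CUC (Leu): third position 4-fold.
Codon 3 CUA (Leu): third position 4-fold.
Codon 4 GUG (Val): third position 4-fold.
Codon 5 GCU (Ala): third position 4-fold.
Codon 6 AUC (Ile): third position 3-fold.
Codon 7 CGU (Arg): third position 4-fold.
Four-fold degenerate third positions: 5.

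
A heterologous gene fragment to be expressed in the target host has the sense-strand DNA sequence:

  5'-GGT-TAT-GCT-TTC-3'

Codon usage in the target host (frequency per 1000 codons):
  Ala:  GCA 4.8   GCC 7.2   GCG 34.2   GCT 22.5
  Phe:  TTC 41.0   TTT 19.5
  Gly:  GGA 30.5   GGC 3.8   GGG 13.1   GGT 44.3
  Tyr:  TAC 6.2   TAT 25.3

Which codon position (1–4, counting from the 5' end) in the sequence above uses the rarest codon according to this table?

3

Codon 1 GGT (Gly): 44.3 per 1000.
Codon 2 TAT (Tyr): 25.3 per 1000.
Codon 3 GCT (Ala): 22.5 per 1000.
Codon 4 TTC (Phe): 41.0 per 1000.
Lowest frequency is 22.5 at codon 3.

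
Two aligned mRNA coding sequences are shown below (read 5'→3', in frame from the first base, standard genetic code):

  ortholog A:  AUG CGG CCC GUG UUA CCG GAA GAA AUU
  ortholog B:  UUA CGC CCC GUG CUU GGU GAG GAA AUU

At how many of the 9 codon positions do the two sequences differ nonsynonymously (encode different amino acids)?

Codon 1: AUG Met / UUA Leu — nonsynonymous.
Codon 2: CGG Arg / CGC Arg — synonymous.
Codon 3: CCC Pro / CCC Pro — identical.
Codon 4: GUG Val / GUG Val — identical.
Codon 5: UUA Leu / CUU Leu — synonymous.
Codon 6: CCG Pro / GGU Gly — nonsynonymous.
Codon 7: GAA Glu / GAG Glu — synonymous.
Codon 8: GAA Glu / GAA Glu — identical.
Codon 9: AUU Ile / AUU Ile — identical.
Nonsynonymous differences: 2.

2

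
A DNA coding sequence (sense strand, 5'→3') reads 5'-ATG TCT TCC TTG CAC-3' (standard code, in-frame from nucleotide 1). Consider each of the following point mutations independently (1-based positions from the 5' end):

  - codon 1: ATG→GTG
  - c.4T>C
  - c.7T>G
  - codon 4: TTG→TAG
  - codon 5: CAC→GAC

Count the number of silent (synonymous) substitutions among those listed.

Codon 1: ATG (Met) → GTG (Val) — missense.
Codon 2: TCT (Ser) → CCT (Pro) — missense.
Codon 3: TCC (Ser) → GCC (Ala) — missense.
Codon 4: TTG (Leu) → TAG (Stop) — nonsense.
Codon 5: CAC (His) → GAC (Asp) — missense.
Synonymous: 0 of 5.

0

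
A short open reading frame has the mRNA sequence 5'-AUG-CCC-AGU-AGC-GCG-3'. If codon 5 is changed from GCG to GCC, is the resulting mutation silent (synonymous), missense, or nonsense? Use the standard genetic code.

Position 15 falls in codon 5: GCG → Ala.
After the substitution the codon is GCC → Ala.
Both encode Ala, so the change is synonymous.

silent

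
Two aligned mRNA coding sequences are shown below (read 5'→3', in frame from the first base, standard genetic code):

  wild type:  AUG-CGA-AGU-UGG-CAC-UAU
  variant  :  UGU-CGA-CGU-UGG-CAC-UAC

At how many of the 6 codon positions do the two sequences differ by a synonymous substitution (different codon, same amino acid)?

Codon 1: AUG Met / UGU Cys — nonsynonymous.
Codon 2: CGA Arg / CGA Arg — identical.
Codon 3: AGU Ser / CGU Arg — nonsynonymous.
Codon 4: UGG Trp / UGG Trp — identical.
Codon 5: CAC His / CAC His — identical.
Codon 6: UAU Tyr / UAC Tyr — synonymous.
Synonymous differences: 1.

1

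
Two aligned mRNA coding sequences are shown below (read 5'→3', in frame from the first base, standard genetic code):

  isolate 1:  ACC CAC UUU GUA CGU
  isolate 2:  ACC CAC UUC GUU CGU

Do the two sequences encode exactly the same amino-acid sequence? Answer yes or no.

Codon 1: ACC Thr / ACC Thr — identical.
Codon 2: CAC His / CAC His — identical.
Codon 3: UUU Phe / UUC Phe — synonymous.
Codon 4: GUA Val / GUU Val — synonymous.
Codon 5: CGU Arg / CGU Arg — identical.
Nonsynonymous differences: 0 → same protein.

yes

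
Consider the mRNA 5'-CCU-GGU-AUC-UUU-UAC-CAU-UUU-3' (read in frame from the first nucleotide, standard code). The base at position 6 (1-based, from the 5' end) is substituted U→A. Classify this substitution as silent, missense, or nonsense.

Position 6 falls in codon 2: GGU → Gly.
After the substitution the codon is GGA → Gly.
Both encode Gly, so the change is synonymous.

silent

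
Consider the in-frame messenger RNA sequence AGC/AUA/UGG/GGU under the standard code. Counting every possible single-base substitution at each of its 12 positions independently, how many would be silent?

6

Codon 1 (AGC, Ser): 1 synonymous substitution.
Codon 2 (AUA, Ile): 2 synonymous substitutions.
Codon 3 (UGG, Trp): 0 synonymous substitutions.
Codon 4 (GGU, Gly): 3 synonymous substitutions.
Total: 1 + 2 + 0 + 3 = 6.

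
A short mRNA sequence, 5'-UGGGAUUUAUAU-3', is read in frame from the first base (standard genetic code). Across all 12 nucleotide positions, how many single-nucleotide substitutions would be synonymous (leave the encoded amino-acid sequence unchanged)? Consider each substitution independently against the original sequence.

4

Codon 1 (UGG, Trp): 0 synonymous substitutions.
Codon 2 (GAU, Asp): 1 synonymous substitution.
Codon 3 (UUA, Leu): 2 synonymous substitutions.
Codon 4 (UAU, Tyr): 1 synonymous substitution.
Total: 0 + 1 + 2 + 1 = 4.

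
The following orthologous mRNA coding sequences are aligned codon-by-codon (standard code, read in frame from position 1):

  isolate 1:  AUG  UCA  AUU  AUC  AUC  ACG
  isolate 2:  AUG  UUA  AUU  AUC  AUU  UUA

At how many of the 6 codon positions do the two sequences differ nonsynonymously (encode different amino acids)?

2

Codon 1: AUG Met / AUG Met — identical.
Codon 2: UCA Ser / UUA Leu — nonsynonymous.
Codon 3: AUU Ile / AUU Ile — identical.
Codon 4: AUC Ile / AUC Ile — identical.
Codon 5: AUC Ile / AUU Ile — synonymous.
Codon 6: ACG Thr / UUA Leu — nonsynonymous.
Nonsynonymous differences: 2.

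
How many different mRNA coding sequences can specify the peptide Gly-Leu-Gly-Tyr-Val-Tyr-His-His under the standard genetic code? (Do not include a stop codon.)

6144

Gly: 4 codons.
Leu: 6 codons.
Gly: 4 codons.
Tyr: 2 codons.
Val: 4 codons.
Tyr: 2 codons.
His: 2 codons.
His: 2 codons.
4 × 6 × 4 × 2 × 4 × 2 × 2 × 2 = 6144.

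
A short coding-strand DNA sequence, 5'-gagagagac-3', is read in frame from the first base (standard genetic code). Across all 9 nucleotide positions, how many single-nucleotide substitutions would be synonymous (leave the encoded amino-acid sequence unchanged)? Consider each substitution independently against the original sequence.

Codon 1 (GAG, Glu): 1 synonymous substitution.
Codon 2 (AGA, Arg): 2 synonymous substitutions.
Codon 3 (GAC, Asp): 1 synonymous substitution.
Total: 1 + 2 + 1 = 4.

4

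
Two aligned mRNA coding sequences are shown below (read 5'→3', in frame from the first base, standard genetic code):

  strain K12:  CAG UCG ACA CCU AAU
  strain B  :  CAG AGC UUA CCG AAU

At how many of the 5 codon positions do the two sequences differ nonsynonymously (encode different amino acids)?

Codon 1: CAG Gln / CAG Gln — identical.
Codon 2: UCG Ser / AGC Ser — synonymous.
Codon 3: ACA Thr / UUA Leu — nonsynonymous.
Codon 4: CCU Pro / CCG Pro — synonymous.
Codon 5: AAU Asn / AAU Asn — identical.
Nonsynonymous differences: 1.

1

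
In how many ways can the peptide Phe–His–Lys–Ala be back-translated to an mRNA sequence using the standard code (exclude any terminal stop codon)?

32

Phe: 2 codons.
His: 2 codons.
Lys: 2 codons.
Ala: 4 codons.
2 × 2 × 2 × 4 = 32.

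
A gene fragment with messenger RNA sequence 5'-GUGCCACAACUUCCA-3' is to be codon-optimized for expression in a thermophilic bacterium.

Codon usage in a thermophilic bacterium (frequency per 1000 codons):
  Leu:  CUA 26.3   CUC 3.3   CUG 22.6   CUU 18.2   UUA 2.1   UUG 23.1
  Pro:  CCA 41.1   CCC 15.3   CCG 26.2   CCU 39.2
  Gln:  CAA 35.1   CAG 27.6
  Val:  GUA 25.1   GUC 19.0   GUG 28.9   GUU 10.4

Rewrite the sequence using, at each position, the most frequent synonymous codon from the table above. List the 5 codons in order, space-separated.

Codon 1 (Val): best is GUG at 28.9.
Codon 2 (Pro): best is CCA at 41.1.
Codon 3 (Gln): best is CAA at 35.1.
Codon 4 (Leu): best is CUA at 26.3.
Codon 5 (Pro): best is CCA at 41.1.

GUG CCA CAA CUA CCA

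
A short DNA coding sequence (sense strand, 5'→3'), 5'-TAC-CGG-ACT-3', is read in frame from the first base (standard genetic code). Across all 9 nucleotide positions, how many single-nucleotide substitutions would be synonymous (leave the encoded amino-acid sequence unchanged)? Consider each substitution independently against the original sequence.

Codon 1 (TAC, Tyr): 1 synonymous substitution.
Codon 2 (CGG, Arg): 4 synonymous substitutions.
Codon 3 (ACT, Thr): 3 synonymous substitutions.
Total: 1 + 4 + 3 = 8.

8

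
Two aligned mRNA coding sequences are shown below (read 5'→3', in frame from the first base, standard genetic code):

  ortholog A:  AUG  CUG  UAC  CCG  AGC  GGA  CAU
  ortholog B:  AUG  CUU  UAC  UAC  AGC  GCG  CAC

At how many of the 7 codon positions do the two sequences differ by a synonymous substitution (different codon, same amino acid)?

Codon 1: AUG Met / AUG Met — identical.
Codon 2: CUG Leu / CUU Leu — synonymous.
Codon 3: UAC Tyr / UAC Tyr — identical.
Codon 4: CCG Pro / UAC Tyr — nonsynonymous.
Codon 5: AGC Ser / AGC Ser — identical.
Codon 6: GGA Gly / GCG Ala — nonsynonymous.
Codon 7: CAU His / CAC His — synonymous.
Synonymous differences: 2.

2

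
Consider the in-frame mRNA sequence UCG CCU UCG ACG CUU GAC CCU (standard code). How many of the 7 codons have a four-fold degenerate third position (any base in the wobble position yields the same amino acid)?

Codon 1 UCG (Ser): third position 4-fold.
Codon 2 CCU (Pro): third position 4-fold.
Codon 3 UCG (Ser): third position 4-fold.
Codon 4 ACG (Thr): third position 4-fold.
Codon 5 CUU (Leu): third position 4-fold.
Codon 6 GAC (Asp): third position 2-fold.
Codon 7 CCU (Pro): third position 4-fold.
Four-fold degenerate third positions: 6.

6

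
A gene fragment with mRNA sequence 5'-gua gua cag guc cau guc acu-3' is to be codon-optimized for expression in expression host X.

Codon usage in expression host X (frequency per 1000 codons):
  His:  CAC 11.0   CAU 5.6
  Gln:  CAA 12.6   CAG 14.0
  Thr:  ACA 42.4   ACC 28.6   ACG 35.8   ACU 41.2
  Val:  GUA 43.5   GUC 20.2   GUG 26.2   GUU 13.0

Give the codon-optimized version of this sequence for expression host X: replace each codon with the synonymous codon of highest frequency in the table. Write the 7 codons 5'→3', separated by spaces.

GUA GUA CAG GUA CAC GUA ACA

Codon 1 (Val): best is GUA at 43.5.
Codon 2 (Val): best is GUA at 43.5.
Codon 3 (Gln): best is CAG at 14.0.
Codon 4 (Val): best is GUA at 43.5.
Codon 5 (His): best is CAC at 11.0.
Codon 6 (Val): best is GUA at 43.5.
Codon 7 (Thr): best is ACA at 42.4.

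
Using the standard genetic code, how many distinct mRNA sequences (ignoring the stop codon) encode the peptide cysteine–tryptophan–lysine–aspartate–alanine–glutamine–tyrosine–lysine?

Cys: 2 codons.
Trp: 1 codon.
Lys: 2 codons.
Asp: 2 codons.
Ala: 4 codons.
Gln: 2 codons.
Tyr: 2 codons.
Lys: 2 codons.
2 × 1 × 2 × 2 × 4 × 2 × 2 × 2 = 256.

256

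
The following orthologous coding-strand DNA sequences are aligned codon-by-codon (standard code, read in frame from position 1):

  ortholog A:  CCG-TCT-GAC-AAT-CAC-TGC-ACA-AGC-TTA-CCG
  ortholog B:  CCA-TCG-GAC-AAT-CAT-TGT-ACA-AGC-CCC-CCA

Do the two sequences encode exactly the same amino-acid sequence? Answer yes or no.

Codon 1: CCG Pro / CCA Pro — synonymous.
Codon 2: TCT Ser / TCG Ser — synonymous.
Codon 3: GAC Asp / GAC Asp — identical.
Codon 4: AAT Asn / AAT Asn — identical.
Codon 5: CAC His / CAT His — synonymous.
Codon 6: TGC Cys / TGT Cys — synonymous.
Codon 7: ACA Thr / ACA Thr — identical.
Codon 8: AGC Ser / AGC Ser — identical.
Codon 9: TTA Leu / CCC Pro — nonsynonymous.
Codon 10: CCG Pro / CCA Pro — synonymous.
Nonsynonymous differences: 1 → different protein.

no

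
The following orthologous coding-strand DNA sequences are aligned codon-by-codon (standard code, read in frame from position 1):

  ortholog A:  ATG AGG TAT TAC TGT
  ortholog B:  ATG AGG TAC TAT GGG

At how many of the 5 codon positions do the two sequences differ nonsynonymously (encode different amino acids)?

1

Codon 1: ATG Met / ATG Met — identical.
Codon 2: AGG Arg / AGG Arg — identical.
Codon 3: TAT Tyr / TAC Tyr — synonymous.
Codon 4: TAC Tyr / TAT Tyr — synonymous.
Codon 5: TGT Cys / GGG Gly — nonsynonymous.
Nonsynonymous differences: 1.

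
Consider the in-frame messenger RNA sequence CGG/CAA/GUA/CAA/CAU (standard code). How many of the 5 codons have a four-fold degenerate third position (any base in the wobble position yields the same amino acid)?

Codon 1 CGG (Arg): third position 4-fold.
Codon 2 CAA (Gln): third position 2-fold.
Codon 3 GUA (Val): third position 4-fold.
Codon 4 CAA (Gln): third position 2-fold.
Codon 5 CAU (His): third position 2-fold.
Four-fold degenerate third positions: 2.

2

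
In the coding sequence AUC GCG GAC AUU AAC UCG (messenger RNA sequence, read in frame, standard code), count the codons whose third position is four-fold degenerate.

Codon 1 AUC (Ile): third position 3-fold.
Codon 2 GCG (Ala): third position 4-fold.
Codon 3 GAC (Asp): third position 2-fold.
Codon 4 AUU (Ile): third position 3-fold.
Codon 5 AAC (Asn): third position 2-fold.
Codon 6 UCG (Ser): third position 4-fold.
Four-fold degenerate third positions: 2.

2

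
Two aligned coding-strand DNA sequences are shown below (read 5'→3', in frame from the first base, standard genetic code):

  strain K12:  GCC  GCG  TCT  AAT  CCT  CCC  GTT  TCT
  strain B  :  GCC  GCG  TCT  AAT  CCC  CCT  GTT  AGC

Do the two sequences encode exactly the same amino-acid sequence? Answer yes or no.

Codon 1: GCC Ala / GCC Ala — identical.
Codon 2: GCG Ala / GCG Ala — identical.
Codon 3: TCT Ser / TCT Ser — identical.
Codon 4: AAT Asn / AAT Asn — identical.
Codon 5: CCT Pro / CCC Pro — synonymous.
Codon 6: CCC Pro / CCT Pro — synonymous.
Codon 7: GTT Val / GTT Val — identical.
Codon 8: TCT Ser / AGC Ser — synonymous.
Nonsynonymous differences: 0 → same protein.

yes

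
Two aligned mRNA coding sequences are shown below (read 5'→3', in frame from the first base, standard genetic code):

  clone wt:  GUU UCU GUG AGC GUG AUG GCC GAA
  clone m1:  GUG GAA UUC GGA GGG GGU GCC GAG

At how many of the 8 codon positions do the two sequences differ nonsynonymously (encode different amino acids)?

Codon 1: GUU Val / GUG Val — synonymous.
Codon 2: UCU Ser / GAA Glu — nonsynonymous.
Codon 3: GUG Val / UUC Phe — nonsynonymous.
Codon 4: AGC Ser / GGA Gly — nonsynonymous.
Codon 5: GUG Val / GGG Gly — nonsynonymous.
Codon 6: AUG Met / GGU Gly — nonsynonymous.
Codon 7: GCC Ala / GCC Ala — identical.
Codon 8: GAA Glu / GAG Glu — synonymous.
Nonsynonymous differences: 5.

5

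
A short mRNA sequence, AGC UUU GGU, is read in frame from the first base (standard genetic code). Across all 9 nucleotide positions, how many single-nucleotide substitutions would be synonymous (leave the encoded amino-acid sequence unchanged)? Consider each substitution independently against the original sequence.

5

Codon 1 (AGC, Ser): 1 synonymous substitution.
Codon 2 (UUU, Phe): 1 synonymous substitution.
Codon 3 (GGU, Gly): 3 synonymous substitutions.
Total: 1 + 1 + 3 = 5.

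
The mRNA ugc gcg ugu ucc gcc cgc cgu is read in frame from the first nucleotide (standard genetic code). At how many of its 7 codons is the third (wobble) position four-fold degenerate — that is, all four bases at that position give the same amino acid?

Codon 1 UGC (Cys): third position 2-fold.
Codon 2 GCG (Ala): third position 4-fold.
Codon 3 UGU (Cys): third position 2-fold.
Codon 4 UCC (Ser): third position 4-fold.
Codon 5 GCC (Ala): third position 4-fold.
Codon 6 CGC (Arg): third position 4-fold.
Codon 7 CGU (Arg): third position 4-fold.
Four-fold degenerate third positions: 5.

5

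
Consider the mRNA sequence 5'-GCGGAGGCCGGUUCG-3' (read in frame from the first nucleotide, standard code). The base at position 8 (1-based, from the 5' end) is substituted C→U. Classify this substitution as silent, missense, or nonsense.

Position 8 falls in codon 3: GCC → Ala.
After the substitution the codon is GUC → Val.
Ala ≠ Val, so this is a missense mutation.

missense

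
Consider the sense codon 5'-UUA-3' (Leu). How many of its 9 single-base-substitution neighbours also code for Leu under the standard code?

2

Position 1: CUA → 1 synonymous.
Position 2: none → 0 synonymous.
Position 3: UUG → 1 synonymous.
Total: 1 + 0 + 1 = 2.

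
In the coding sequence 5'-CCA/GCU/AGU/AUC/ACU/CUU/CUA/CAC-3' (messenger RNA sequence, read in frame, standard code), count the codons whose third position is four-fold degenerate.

5

Codon 1 CCA (Pro): third position 4-fold.
Codon 2 GCU (Ala): third position 4-fold.
Codon 3 AGU (Ser): third position 2-fold.
Codon 4 AUC (Ile): third position 3-fold.
Codon 5 ACU (Thr): third position 4-fold.
Codon 6 CUU (Leu): third position 4-fold.
Codon 7 CUA (Leu): third position 4-fold.
Codon 8 CAC (His): third position 2-fold.
Four-fold degenerate third positions: 5.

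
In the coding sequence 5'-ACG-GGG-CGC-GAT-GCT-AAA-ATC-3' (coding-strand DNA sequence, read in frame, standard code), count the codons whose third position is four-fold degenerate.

Codon 1 ACG (Thr): third position 4-fold.
Codon 2 GGG (Gly): third position 4-fold.
Codon 3 CGC (Arg): third position 4-fold.
Codon 4 GAT (Asp): third position 2-fold.
Codon 5 GCT (Ala): third position 4-fold.
Codon 6 AAA (Lys): third position 2-fold.
Codon 7 ATC (Ile): third position 3-fold.
Four-fold degenerate third positions: 4.

4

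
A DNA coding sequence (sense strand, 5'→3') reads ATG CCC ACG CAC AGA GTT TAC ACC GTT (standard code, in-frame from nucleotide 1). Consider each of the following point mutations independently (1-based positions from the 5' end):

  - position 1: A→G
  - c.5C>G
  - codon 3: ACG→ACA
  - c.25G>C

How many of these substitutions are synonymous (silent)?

1

Codon 1: ATG (Met) → GTG (Val) — missense.
Codon 2: CCC (Pro) → CGC (Arg) — missense.
Codon 3: ACG (Thr) → ACA (Thr) — synonymous.
Codon 9: GTT (Val) → CTT (Leu) — missense.
Synonymous: 1 of 4.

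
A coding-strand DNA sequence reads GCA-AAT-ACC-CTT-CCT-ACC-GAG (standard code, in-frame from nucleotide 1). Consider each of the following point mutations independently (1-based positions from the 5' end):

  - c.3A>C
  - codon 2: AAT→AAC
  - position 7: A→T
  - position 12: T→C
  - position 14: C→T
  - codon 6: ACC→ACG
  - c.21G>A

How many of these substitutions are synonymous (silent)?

5

Codon 1: GCA (Ala) → GCC (Ala) — synonymous.
Codon 2: AAT (Asn) → AAC (Asn) — synonymous.
Codon 3: ACC (Thr) → TCC (Ser) — missense.
Codon 4: CTT (Leu) → CTC (Leu) — synonymous.
Codon 5: CCT (Pro) → CTT (Leu) — missense.
Codon 6: ACC (Thr) → ACG (Thr) — synonymous.
Codon 7: GAG (Glu) → GAA (Glu) — synonymous.
Synonymous: 5 of 7.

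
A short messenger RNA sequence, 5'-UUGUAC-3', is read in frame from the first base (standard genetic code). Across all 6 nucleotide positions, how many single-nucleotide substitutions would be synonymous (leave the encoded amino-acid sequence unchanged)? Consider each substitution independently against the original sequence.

Codon 1 (UUG, Leu): 2 synonymous substitutions.
Codon 2 (UAC, Tyr): 1 synonymous substitution.
Total: 2 + 1 = 3.

3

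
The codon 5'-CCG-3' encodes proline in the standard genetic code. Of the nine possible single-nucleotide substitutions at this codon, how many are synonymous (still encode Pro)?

Position 1: none → 0 synonymous.
Position 2: none → 0 synonymous.
Position 3: CCT, CCC, CCA → 3 synonymous.
Total: 0 + 0 + 3 = 3.

3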